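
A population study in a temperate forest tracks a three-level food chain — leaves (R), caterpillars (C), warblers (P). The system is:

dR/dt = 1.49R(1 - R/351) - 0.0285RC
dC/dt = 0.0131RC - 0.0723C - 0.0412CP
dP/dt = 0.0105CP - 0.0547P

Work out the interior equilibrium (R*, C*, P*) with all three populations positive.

From dP/dt = 0: 0.0105C* = 0.0547, so C* = 5.21.
From dR/dt = 0: 1.49(1 - R*/351) = 0.0285·5.21, giving R* = 351·(1 - 0.0996) = 316.
From dC/dt = 0: 0.0131·316 - 0.0723 = 0.0412P*, so P* = 4.07/0.0412 = 98.7.

R* ≈ 316, C* ≈ 5.21, P* ≈ 98.7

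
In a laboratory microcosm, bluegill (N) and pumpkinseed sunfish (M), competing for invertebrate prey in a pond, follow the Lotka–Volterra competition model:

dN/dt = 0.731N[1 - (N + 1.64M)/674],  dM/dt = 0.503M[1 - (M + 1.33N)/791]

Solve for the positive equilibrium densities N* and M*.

Setting both brackets to zero gives the nullclines N + 1.64M = 674 and 1.33N + M = 791.
Substituting M = 791 - 1.33N into the first: N(1 - 1.64·1.33) = 674 - 1.64·791.
So N* = -623/-1.18 = 528, and then M* = 791 - 1.33·528 = 89.2.

N* ≈ 528, M* ≈ 89.2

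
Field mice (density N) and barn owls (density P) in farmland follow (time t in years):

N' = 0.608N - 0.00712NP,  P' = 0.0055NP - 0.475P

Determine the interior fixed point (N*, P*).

Set dP/dt = 0 with P > 0: 0.0055N - 0.475 = 0, so N* = 0.475/0.0055 = 86.4.
Set dN/dt = 0 with N > 0: 0.608 - 0.00712P = 0, so P* = 0.608/0.00712 = 85.4.

N* ≈ 86.4, P* ≈ 85.4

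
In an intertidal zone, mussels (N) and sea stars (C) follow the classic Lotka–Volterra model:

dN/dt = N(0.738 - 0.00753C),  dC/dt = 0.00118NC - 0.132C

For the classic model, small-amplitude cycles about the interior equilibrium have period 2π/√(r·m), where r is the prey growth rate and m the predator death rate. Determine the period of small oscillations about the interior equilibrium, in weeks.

Here r = 0.738 and m = 0.132, so r·m = 0.0974.
ω = √0.0974 = 0.312 per week, hence T = 2π/ω ≈ 20.1 weeks.

T ≈ 20.1 weeks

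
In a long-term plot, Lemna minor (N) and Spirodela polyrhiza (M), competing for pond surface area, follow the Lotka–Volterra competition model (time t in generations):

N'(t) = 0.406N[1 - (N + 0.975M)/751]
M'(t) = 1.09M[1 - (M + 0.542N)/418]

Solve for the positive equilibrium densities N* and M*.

Setting both brackets to zero gives the nullclines N + 0.975M = 751 and 0.542N + M = 418.
Substituting M = 418 - 0.542N into the first: N(1 - 0.975·0.542) = 751 - 0.975·418.
So N* = 343/0.472 = 728, and then M* = 418 - 0.542·728 = 23.2.

N* ≈ 728, M* ≈ 23.2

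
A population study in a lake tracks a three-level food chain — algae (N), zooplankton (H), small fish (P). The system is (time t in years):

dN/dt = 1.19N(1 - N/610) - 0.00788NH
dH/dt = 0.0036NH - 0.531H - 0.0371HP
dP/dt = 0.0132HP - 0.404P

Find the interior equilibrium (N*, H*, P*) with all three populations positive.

N* ≈ 486, H* ≈ 30.6, P* ≈ 32.9

From dP/dt = 0: 0.0132H* = 0.404, so H* = 30.6.
From dN/dt = 0: 1.19(1 - N*/610) = 0.00788·30.6, giving N* = 610·(1 - 0.203) = 486.
From dH/dt = 0: 0.0036·486 - 0.531 = 0.0371P*, so P* = 1.22/0.0371 = 32.9.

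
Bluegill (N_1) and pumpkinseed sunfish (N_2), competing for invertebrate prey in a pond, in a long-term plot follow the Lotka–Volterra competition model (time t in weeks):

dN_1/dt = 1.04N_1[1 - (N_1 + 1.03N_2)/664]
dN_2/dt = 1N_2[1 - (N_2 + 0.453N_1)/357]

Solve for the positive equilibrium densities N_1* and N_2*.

Setting both brackets to zero gives the nullclines N_1 + 1.03N_2 = 664 and 0.453N_1 + N_2 = 357.
Substituting N_2 = 357 - 0.453N_1 into the first: N_1(1 - 1.03·0.453) = 664 - 1.03·357.
So N_1* = 296/0.533 = 555, and then N_2* = 357 - 0.453·555 = 105.

N_1* ≈ 555, N_2* ≈ 105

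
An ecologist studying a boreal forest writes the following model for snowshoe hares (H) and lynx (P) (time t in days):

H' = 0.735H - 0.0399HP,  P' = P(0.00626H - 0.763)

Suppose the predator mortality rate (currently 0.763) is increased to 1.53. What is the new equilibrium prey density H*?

H* ≈ 244

At the interior fixed point, setting dP/dt = 0 with P > 0 fixes H* = (predator death rate)/(HP coefficient) — independent of the other coefficients.
With the change, H* = 1.53/0.00626 = 244; it rises from 122.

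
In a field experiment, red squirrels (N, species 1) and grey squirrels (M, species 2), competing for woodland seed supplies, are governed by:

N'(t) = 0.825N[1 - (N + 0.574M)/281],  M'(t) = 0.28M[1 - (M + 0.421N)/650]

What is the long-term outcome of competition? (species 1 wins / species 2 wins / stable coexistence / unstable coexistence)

species 2 excludes species 1

Compare the nullcline intercepts: K1/α12 = 281/0.574 = 490 < K2 = 650; K2/α21 = 650/0.421 = 1540 > K1 = 281.
Since the inequalities point opposite ways, species 2 can invade but species 1 cannot.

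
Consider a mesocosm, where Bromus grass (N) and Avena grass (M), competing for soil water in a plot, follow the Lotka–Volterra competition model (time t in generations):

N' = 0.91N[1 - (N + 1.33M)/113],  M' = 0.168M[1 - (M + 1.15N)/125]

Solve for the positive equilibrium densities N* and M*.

Setting both brackets to zero gives the nullclines N + 1.33M = 113 and 1.15N + M = 125.
Substituting M = 125 - 1.15N into the first: N(1 - 1.33·1.15) = 113 - 1.33·125.
So N* = -53.2/-0.529 = 101, and then M* = 125 - 1.15·101 = 9.35.

N* ≈ 101, M* ≈ 9.35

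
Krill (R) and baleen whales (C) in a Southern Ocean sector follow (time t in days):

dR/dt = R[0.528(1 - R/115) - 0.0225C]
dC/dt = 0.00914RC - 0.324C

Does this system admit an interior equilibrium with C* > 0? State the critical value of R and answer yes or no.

The predator equation gives dC/dt > 0 only when R > 0.324/0.00914 = 35.4.
Without the predator, R → K = 115. Since 115 > 35.4, the predator can invade and persist.

Threshold R = 35.4; K > 35.4, so yes, the predator persists.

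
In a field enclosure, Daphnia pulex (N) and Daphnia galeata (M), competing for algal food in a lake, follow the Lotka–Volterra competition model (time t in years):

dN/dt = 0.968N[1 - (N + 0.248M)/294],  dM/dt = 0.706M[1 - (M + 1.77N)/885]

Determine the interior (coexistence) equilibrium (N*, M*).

N* ≈ 133, M* ≈ 650

Setting both brackets to zero gives the nullclines N + 0.248M = 294 and 1.77N + M = 885.
Substituting M = 885 - 1.77N into the first: N(1 - 0.248·1.77) = 294 - 0.248·885.
So N* = 74.5/0.561 = 133, and then M* = 885 - 1.77·133 = 650.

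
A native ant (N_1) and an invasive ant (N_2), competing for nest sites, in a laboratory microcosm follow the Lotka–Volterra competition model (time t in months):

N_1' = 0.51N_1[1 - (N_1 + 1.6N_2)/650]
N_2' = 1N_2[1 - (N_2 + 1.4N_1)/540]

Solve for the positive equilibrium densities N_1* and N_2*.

N_1* ≈ 173, N_2* ≈ 298

Setting both brackets to zero gives the nullclines N_1 + 1.6N_2 = 650 and 1.4N_1 + N_2 = 540.
Substituting N_2 = 540 - 1.4N_1 into the first: N_1(1 - 1.6·1.4) = 650 - 1.6·540.
So N_1* = -214/-1.24 = 173, and then N_2* = 540 - 1.4·173 = 298.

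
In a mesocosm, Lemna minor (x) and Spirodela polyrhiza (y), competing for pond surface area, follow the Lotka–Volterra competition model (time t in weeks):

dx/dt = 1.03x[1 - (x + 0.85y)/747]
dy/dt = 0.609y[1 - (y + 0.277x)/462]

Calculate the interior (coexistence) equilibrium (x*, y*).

Setting both brackets to zero gives the nullclines x + 0.85y = 747 and 0.277x + y = 462.
Substituting y = 462 - 0.277x into the first: x(1 - 0.85·0.277) = 747 - 0.85·462.
So x* = 354/0.765 = 463, and then y* = 462 - 0.277·463 = 334.

x* ≈ 463, y* ≈ 334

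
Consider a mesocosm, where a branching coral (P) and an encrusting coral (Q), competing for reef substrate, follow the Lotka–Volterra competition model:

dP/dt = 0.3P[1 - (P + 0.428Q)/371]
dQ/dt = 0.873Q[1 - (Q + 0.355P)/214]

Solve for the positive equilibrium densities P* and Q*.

Setting both brackets to zero gives the nullclines P + 0.428Q = 371 and 0.355P + Q = 214.
Substituting Q = 214 - 0.355P into the first: P(1 - 0.428·0.355) = 371 - 0.428·214.
So P* = 279/0.848 = 329, and then Q* = 214 - 0.355·329 = 97.

P* ≈ 329, Q* ≈ 97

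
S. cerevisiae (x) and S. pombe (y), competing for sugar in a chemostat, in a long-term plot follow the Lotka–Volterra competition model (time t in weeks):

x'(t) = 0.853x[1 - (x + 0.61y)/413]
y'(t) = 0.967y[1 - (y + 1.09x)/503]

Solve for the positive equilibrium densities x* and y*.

Setting both brackets to zero gives the nullclines x + 0.61y = 413 and 1.09x + y = 503.
Substituting y = 503 - 1.09x into the first: x(1 - 0.61·1.09) = 413 - 0.61·503.
So x* = 106/0.335 = 317, and then y* = 503 - 1.09·317 = 158.

x* ≈ 317, y* ≈ 158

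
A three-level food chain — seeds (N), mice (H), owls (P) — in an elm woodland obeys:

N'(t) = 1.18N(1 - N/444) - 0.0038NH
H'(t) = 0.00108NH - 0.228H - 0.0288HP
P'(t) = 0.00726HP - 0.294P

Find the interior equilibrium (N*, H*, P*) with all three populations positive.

N* ≈ 386, H* ≈ 40.5, P* ≈ 6.56

From dP/dt = 0: 0.00726H* = 0.294, so H* = 40.5.
From dN/dt = 0: 1.18(1 - N*/444) = 0.0038·40.5, giving N* = 444·(1 - 0.13) = 386.
From dH/dt = 0: 0.00108·386 - 0.228 = 0.0288P*, so P* = 0.189/0.0288 = 6.56.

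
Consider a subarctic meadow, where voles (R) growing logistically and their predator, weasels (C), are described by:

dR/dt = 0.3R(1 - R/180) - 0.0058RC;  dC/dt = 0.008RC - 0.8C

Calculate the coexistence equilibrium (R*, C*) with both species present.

R* ≈ 100, C* ≈ 23

From dC/dt = 0 with C > 0: 0.008R* = 0.8, so R* = 100.
Substitute into dR/dt = 0: 0.3(1 - 100/180) = 0.0058C*.
The bracket is 0.444, giving C* = 0.133/0.0058 = 23.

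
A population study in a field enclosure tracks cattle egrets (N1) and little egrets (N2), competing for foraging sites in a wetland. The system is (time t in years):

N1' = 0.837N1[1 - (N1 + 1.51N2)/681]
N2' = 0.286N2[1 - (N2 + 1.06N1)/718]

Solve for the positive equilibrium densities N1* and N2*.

Setting both brackets to zero gives the nullclines N1 + 1.51N2 = 681 and 1.06N1 + N2 = 718.
Substituting N2 = 718 - 1.06N1 into the first: N1(1 - 1.51·1.06) = 681 - 1.51·718.
So N1* = -403/-0.601 = 671, and then N2* = 718 - 1.06·671 = 6.43.

N1* ≈ 671, N2* ≈ 6.43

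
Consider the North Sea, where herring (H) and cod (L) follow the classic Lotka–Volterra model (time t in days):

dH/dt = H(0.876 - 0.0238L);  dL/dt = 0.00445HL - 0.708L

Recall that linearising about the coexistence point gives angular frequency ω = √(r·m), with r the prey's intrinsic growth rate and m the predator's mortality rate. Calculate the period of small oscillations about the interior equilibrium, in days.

Here r = 0.876 and m = 0.708, so r·m = 0.62.
ω = √0.62 = 0.788 per day, hence T = 2π/ω ≈ 7.98 days.

T ≈ 7.98 days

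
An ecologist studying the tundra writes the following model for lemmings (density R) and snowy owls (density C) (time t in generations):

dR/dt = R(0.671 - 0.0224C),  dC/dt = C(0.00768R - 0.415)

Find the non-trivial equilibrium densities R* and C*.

Set dC/dt = 0 with C > 0: 0.00768R - 0.415 = 0, so R* = 0.415/0.00768 = 54.
Set dR/dt = 0 with R > 0: 0.671 - 0.0224C = 0, so C* = 0.671/0.0224 = 30.

R* ≈ 54, C* ≈ 30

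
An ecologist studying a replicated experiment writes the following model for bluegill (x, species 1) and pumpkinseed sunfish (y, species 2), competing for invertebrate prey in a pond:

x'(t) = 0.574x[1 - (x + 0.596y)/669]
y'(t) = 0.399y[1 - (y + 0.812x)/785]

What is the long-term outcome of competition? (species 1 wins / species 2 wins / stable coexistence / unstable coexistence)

Compare the nullcline intercepts: K1/α12 = 669/0.596 = 1120 > K2 = 785; K2/α21 = 785/0.812 = 967 > K1 = 669.
Since both inequalities hold, each species can invade when rare, so the interior equilibrium is stable.

stable coexistence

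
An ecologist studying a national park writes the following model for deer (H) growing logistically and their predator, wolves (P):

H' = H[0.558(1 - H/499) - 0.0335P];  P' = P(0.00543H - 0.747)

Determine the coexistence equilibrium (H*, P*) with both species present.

H* ≈ 138, P* ≈ 12.1

From dP/dt = 0 with P > 0: 0.00543H* = 0.747, so H* = 138.
Substitute into dH/dt = 0: 0.558(1 - 138/499) = 0.0335P*.
The bracket is 0.724, giving P* = 0.404/0.0335 = 12.1.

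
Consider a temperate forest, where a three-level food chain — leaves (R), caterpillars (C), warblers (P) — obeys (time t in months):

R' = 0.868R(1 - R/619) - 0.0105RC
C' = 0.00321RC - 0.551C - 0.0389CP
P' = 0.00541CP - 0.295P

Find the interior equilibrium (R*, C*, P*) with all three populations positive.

From dP/dt = 0: 0.00541C* = 0.295, so C* = 54.5.
From dR/dt = 0: 0.868(1 - R*/619) = 0.0105·54.5, giving R* = 619·(1 - 0.66) = 211.
From dC/dt = 0: 0.00321·211 - 0.551 = 0.0389P*, so P* = 0.125/0.0389 = 3.22.

R* ≈ 211, C* ≈ 54.5, P* ≈ 3.22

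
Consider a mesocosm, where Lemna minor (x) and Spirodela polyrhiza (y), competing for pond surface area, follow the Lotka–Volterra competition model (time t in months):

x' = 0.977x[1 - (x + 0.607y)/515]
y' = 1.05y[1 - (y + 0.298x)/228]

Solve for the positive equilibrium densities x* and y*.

Setting both brackets to zero gives the nullclines x + 0.607y = 515 and 0.298x + y = 228.
Substituting y = 228 - 0.298x into the first: x(1 - 0.607·0.298) = 515 - 0.607·228.
So x* = 377/0.819 = 460, and then y* = 228 - 0.298·460 = 91.

x* ≈ 460, y* ≈ 91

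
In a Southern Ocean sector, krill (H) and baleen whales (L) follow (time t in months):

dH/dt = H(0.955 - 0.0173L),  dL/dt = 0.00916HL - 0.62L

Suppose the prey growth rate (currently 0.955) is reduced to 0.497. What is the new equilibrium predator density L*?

L* ≈ 28.7

At the interior fixed point, setting dH/dt = 0 with H > 0 fixes L* = (prey growth rate)/(HL coefficient) — independent of the other coefficients.
With the change, L* = 0.497/0.0173 = 28.7; it falls from 55.2.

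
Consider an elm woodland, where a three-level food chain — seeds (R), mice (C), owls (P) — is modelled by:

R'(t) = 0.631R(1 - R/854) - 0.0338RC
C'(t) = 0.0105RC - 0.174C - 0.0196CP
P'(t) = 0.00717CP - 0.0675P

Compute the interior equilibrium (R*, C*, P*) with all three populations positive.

R* ≈ 423, C* ≈ 9.41, P* ≈ 218

From dP/dt = 0: 0.00717C* = 0.0675, so C* = 9.41.
From dR/dt = 0: 0.631(1 - R*/854) = 0.0338·9.41, giving R* = 854·(1 - 0.504) = 423.
From dC/dt = 0: 0.0105·423 - 0.174 = 0.0196P*, so P* = 4.27/0.0196 = 218.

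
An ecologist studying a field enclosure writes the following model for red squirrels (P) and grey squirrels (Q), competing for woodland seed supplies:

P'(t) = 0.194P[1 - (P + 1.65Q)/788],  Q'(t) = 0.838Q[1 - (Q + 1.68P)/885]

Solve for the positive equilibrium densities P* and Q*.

Setting both brackets to zero gives the nullclines P + 1.65Q = 788 and 1.68P + Q = 885.
Substituting Q = 885 - 1.68P into the first: P(1 - 1.65·1.68) = 788 - 1.65·885.
So P* = -672/-1.77 = 379, and then Q* = 885 - 1.68·379 = 248.

P* ≈ 379, Q* ≈ 248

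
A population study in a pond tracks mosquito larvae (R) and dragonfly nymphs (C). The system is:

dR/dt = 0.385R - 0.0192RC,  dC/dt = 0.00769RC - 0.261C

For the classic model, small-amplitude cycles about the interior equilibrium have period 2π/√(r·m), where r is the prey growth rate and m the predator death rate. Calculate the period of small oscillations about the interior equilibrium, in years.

T ≈ 19.8 years

Here r = 0.385 and m = 0.261, so r·m = 0.1.
ω = √0.1 = 0.317 per year, hence T = 2π/ω ≈ 19.8 years.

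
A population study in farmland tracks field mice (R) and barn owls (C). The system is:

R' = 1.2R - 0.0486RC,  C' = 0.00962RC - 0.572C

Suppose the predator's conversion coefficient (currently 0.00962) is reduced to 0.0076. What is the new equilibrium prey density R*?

At the interior fixed point, setting dC/dt = 0 with C > 0 fixes R* = (predator death rate)/(RC coefficient) — independent of the other coefficients.
With the change, R* = 0.572/0.0076 = 75.3; it rises from 59.5.

R* ≈ 75.3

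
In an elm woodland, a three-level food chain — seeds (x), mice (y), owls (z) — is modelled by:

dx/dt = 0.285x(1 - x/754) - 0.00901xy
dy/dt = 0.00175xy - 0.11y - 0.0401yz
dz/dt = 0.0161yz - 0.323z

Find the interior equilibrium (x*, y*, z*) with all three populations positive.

x* ≈ 276, y* ≈ 20.1, z* ≈ 9.29

From dz/dt = 0: 0.0161y* = 0.323, so y* = 20.1.
From dx/dt = 0: 0.285(1 - x*/754) = 0.00901·20.1, giving x* = 754·(1 - 0.634) = 276.
From dy/dt = 0: 0.00175·276 - 0.11 = 0.0401z*, so z* = 0.373/0.0401 = 9.29.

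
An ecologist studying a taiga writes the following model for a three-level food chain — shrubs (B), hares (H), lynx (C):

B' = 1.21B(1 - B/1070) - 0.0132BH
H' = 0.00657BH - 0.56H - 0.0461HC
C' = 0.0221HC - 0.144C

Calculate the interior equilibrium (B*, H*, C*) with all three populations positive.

From dC/dt = 0: 0.0221H* = 0.144, so H* = 6.52.
From dB/dt = 0: 1.21(1 - B*/1070) = 0.0132·6.52, giving B* = 1070·(1 - 0.0711) = 994.
From dH/dt = 0: 0.00657·994 - 0.56 = 0.0461C*, so C* = 5.97/0.0461 = 130.

B* ≈ 994, H* ≈ 6.52, C* ≈ 130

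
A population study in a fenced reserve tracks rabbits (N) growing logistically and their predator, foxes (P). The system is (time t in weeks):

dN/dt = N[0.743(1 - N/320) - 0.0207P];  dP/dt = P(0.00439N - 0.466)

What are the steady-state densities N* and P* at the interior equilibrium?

From dP/dt = 0 with P > 0: 0.00439N* = 0.466, so N* = 106.
Substitute into dN/dt = 0: 0.743(1 - 106/320) = 0.0207P*.
The bracket is 0.668, giving P* = 0.497/0.0207 = 24.

N* ≈ 106, P* ≈ 24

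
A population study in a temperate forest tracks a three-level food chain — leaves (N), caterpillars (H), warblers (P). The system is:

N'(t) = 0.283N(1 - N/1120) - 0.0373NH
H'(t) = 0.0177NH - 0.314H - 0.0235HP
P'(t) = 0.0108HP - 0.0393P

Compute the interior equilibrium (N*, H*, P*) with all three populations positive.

From dP/dt = 0: 0.0108H* = 0.0393, so H* = 3.64.
From dN/dt = 0: 0.283(1 - N*/1120) = 0.0373·3.64, giving N* = 1120·(1 - 0.48) = 583.
From dH/dt = 0: 0.0177·583 - 0.314 = 0.0235P*, so P* = 10/0.0235 = 426.

N* ≈ 583, H* ≈ 3.64, P* ≈ 426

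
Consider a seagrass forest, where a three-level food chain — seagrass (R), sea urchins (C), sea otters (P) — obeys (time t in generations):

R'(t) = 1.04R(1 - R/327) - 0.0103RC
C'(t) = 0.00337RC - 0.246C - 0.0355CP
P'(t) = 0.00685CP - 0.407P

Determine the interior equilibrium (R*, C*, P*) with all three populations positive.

From dP/dt = 0: 0.00685C* = 0.407, so C* = 59.4.
From dR/dt = 0: 1.04(1 - R*/327) = 0.0103·59.4, giving R* = 327·(1 - 0.588) = 135.
From dC/dt = 0: 0.00337·135 - 0.246 = 0.0355P*, so P* = 0.208/0.0355 = 5.85.

R* ≈ 135, C* ≈ 59.4, P* ≈ 5.85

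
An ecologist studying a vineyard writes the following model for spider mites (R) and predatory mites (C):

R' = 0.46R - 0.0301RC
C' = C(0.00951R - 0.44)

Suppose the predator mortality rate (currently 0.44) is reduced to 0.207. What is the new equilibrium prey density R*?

At the interior fixed point, setting dC/dt = 0 with C > 0 fixes R* = (predator death rate)/(RC coefficient) — independent of the other coefficients.
With the change, R* = 0.207/0.00951 = 21.8; it falls from 46.3.

R* ≈ 21.8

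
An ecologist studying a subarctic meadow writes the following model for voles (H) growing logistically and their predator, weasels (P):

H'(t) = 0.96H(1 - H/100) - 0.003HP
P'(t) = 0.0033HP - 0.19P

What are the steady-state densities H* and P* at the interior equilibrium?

From dP/dt = 0 with P > 0: 0.0033H* = 0.19, so H* = 57.6.
Substitute into dH/dt = 0: 0.96(1 - 57.6/100) = 0.003P*.
The bracket is 0.424, giving P* = 0.407/0.003 = 136.

H* ≈ 57.6, P* ≈ 136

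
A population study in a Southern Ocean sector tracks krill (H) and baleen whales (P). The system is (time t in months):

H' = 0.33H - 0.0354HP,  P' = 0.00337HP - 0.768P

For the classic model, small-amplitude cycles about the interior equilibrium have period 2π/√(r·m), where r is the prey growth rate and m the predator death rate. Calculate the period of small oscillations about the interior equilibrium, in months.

T ≈ 12.5 months

Here r = 0.33 and m = 0.768, so r·m = 0.253.
ω = √0.253 = 0.503 per month, hence T = 2π/ω ≈ 12.5 months.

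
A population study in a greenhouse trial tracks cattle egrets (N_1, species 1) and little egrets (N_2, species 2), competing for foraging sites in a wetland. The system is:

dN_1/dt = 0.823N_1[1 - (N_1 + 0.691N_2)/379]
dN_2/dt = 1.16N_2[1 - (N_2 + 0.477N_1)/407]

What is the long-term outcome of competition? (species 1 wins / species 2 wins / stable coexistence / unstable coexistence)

Compare the nullcline intercepts: K1/α12 = 379/0.691 = 548 > K2 = 407; K2/α21 = 407/0.477 = 853 > K1 = 379.
Since both inequalities hold, each species can invade when rare, so the interior equilibrium is stable.

stable coexistence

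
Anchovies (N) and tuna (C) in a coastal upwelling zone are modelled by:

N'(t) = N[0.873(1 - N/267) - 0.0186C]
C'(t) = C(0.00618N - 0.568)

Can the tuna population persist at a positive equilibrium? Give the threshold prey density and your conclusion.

Threshold N = 91.9; K > 91.9, so yes, the predator persists.

The predator equation gives dC/dt > 0 only when N > 0.568/0.00618 = 91.9.
Without the predator, N → K = 267. Since 267 > 91.9, the predator can invade and persist.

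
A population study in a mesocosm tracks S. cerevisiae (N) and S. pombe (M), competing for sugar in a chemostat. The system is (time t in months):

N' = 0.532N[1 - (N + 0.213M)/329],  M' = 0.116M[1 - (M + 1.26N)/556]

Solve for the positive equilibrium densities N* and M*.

N* ≈ 288, M* ≈ 193

Setting both brackets to zero gives the nullclines N + 0.213M = 329 and 1.26N + M = 556.
Substituting M = 556 - 1.26N into the first: N(1 - 0.213·1.26) = 329 - 0.213·556.
So N* = 211/0.732 = 288, and then M* = 556 - 1.26·288 = 193.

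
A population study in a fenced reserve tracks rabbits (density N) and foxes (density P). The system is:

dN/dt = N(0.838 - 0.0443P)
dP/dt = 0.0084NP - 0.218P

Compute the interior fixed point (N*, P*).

Set dP/dt = 0 with P > 0: 0.0084N - 0.218 = 0, so N* = 0.218/0.0084 = 26.
Set dN/dt = 0 with N > 0: 0.838 - 0.0443P = 0, so P* = 0.838/0.0443 = 18.9.

N* ≈ 26, P* ≈ 18.9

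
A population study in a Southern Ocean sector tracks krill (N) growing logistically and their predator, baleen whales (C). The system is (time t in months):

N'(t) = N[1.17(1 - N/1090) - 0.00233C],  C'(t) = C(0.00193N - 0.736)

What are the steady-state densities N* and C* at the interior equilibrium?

From dC/dt = 0 with C > 0: 0.00193N* = 0.736, so N* = 381.
Substitute into dN/dt = 0: 1.17(1 - 381/1090) = 0.00233C*.
The bracket is 0.65, giving C* = 0.761/0.00233 = 326.

N* ≈ 381, C* ≈ 326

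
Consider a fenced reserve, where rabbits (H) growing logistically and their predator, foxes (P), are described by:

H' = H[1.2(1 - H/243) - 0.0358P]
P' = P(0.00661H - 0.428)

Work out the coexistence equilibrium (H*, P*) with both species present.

From dP/dt = 0 with P > 0: 0.00661H* = 0.428, so H* = 64.8.
Substitute into dH/dt = 0: 1.2(1 - 64.8/243) = 0.0358P*.
The bracket is 0.734, giving P* = 0.88/0.0358 = 24.6.

H* ≈ 64.8, P* ≈ 24.6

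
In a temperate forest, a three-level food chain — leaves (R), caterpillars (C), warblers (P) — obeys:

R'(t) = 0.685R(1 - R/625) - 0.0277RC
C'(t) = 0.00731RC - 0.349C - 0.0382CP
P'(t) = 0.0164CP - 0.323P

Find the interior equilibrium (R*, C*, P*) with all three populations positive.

From dP/dt = 0: 0.0164C* = 0.323, so C* = 19.7.
From dR/dt = 0: 0.685(1 - R*/625) = 0.0277·19.7, giving R* = 625·(1 - 0.796) = 127.
From dC/dt = 0: 0.00731·127 - 0.349 = 0.0382P*, so P* = 0.581/0.0382 = 15.2.

R* ≈ 127, C* ≈ 19.7, P* ≈ 15.2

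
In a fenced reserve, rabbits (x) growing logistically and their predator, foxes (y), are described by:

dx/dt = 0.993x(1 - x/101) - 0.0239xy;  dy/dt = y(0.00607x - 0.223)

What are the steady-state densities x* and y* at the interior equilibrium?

x* ≈ 36.7, y* ≈ 26.4

From dy/dt = 0 with y > 0: 0.00607x* = 0.223, so x* = 36.7.
Substitute into dx/dt = 0: 0.993(1 - 36.7/101) = 0.0239y*.
The bracket is 0.636, giving y* = 0.632/0.0239 = 26.4.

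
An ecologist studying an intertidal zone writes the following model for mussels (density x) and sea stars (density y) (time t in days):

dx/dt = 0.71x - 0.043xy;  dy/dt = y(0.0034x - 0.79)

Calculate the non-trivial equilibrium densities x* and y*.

Set dy/dt = 0 with y > 0: 0.0034x - 0.79 = 0, so x* = 0.79/0.0034 = 232.
Set dx/dt = 0 with x > 0: 0.71 - 0.043y = 0, so y* = 0.71/0.043 = 16.5.

x* ≈ 232, y* ≈ 16.5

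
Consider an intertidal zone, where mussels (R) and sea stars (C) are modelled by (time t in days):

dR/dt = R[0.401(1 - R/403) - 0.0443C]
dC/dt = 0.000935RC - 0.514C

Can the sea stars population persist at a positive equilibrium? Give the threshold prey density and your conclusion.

The predator equation gives dC/dt > 0 only when R > 0.514/0.000935 = 550.
Without the predator, R → K = 403. Since 403 < 550, the predator cannot invade.

Threshold R = 550; K < 550, so no, the predator goes extinct.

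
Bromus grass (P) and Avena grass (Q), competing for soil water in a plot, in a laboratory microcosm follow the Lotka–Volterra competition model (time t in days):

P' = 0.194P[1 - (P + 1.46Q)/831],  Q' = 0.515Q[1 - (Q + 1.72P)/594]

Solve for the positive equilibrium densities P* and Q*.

Setting both brackets to zero gives the nullclines P + 1.46Q = 831 and 1.72P + Q = 594.
Substituting Q = 594 - 1.72P into the first: P(1 - 1.46·1.72) = 831 - 1.46·594.
So P* = -36.2/-1.51 = 24, and then Q* = 594 - 1.72·24 = 553.

P* ≈ 24, Q* ≈ 553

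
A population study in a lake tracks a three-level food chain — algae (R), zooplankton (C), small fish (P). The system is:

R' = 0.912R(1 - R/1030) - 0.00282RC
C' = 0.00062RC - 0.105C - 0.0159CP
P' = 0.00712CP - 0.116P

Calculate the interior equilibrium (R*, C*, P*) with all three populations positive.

R* ≈ 978, C* ≈ 16.3, P* ≈ 31.5

From dP/dt = 0: 0.00712C* = 0.116, so C* = 16.3.
From dR/dt = 0: 0.912(1 - R*/1030) = 0.00282·16.3, giving R* = 1030·(1 - 0.0504) = 978.
From dC/dt = 0: 0.00062·978 - 0.105 = 0.0159P*, so P* = 0.501/0.0159 = 31.5.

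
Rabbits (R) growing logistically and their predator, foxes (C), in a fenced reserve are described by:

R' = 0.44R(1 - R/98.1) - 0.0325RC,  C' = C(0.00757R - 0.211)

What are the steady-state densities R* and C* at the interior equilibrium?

R* ≈ 27.9, C* ≈ 9.69

From dC/dt = 0 with C > 0: 0.00757R* = 0.211, so R* = 27.9.
Substitute into dR/dt = 0: 0.44(1 - 27.9/98.1) = 0.0325C*.
The bracket is 0.716, giving C* = 0.315/0.0325 = 9.69.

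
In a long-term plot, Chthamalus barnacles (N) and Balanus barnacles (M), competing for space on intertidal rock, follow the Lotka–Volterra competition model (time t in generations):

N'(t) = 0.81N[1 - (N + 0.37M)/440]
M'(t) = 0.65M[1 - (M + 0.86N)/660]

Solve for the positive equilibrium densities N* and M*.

N* ≈ 287, M* ≈ 413

Setting both brackets to zero gives the nullclines N + 0.37M = 440 and 0.86N + M = 660.
Substituting M = 660 - 0.86N into the first: N(1 - 0.37·0.86) = 440 - 0.37·660.
So N* = 196/0.682 = 287, and then M* = 660 - 0.86·287 = 413.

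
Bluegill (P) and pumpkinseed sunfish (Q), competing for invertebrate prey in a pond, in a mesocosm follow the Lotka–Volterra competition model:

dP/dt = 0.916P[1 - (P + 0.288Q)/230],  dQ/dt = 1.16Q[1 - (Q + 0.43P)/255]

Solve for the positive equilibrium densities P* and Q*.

P* ≈ 179, Q* ≈ 178

Setting both brackets to zero gives the nullclines P + 0.288Q = 230 and 0.43P + Q = 255.
Substituting Q = 255 - 0.43P into the first: P(1 - 0.288·0.43) = 230 - 0.288·255.
So P* = 157/0.876 = 179, and then Q* = 255 - 0.43·179 = 178.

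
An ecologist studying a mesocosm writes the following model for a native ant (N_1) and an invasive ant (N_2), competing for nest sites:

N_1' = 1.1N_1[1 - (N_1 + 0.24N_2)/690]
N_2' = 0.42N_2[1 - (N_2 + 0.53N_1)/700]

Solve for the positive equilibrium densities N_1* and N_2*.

Setting both brackets to zero gives the nullclines N_1 + 0.24N_2 = 690 and 0.53N_1 + N_2 = 700.
Substituting N_2 = 700 - 0.53N_1 into the first: N_1(1 - 0.24·0.53) = 690 - 0.24·700.
So N_1* = 522/0.873 = 598, and then N_2* = 700 - 0.53·598 = 383.

N_1* ≈ 598, N_2* ≈ 383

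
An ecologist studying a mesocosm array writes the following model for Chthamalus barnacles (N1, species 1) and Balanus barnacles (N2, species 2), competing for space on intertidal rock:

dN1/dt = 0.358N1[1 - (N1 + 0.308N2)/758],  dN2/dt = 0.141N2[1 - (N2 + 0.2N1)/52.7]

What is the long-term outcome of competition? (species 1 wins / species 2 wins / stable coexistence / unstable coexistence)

Compare the nullcline intercepts: K1/α12 = 758/0.308 = 2460 > K2 = 52.7; K2/α21 = 52.7/0.2 = 264 < K1 = 758.
Since the inequalities point opposite ways, species 1 can invade but species 2 cannot.

species 1 excludes species 2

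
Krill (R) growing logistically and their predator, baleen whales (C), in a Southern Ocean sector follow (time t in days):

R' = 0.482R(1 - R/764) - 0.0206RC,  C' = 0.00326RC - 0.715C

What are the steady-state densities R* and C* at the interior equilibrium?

R* ≈ 219, C* ≈ 16.7

From dC/dt = 0 with C > 0: 0.00326R* = 0.715, so R* = 219.
Substitute into dR/dt = 0: 0.482(1 - 219/764) = 0.0206C*.
The bracket is 0.713, giving C* = 0.344/0.0206 = 16.7.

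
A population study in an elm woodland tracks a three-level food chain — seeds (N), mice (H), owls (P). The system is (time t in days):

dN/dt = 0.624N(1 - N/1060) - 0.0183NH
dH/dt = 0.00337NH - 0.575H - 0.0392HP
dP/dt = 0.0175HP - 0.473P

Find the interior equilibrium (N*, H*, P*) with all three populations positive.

N* ≈ 220, H* ≈ 27, P* ≈ 4.23

From dP/dt = 0: 0.0175H* = 0.473, so H* = 27.
From dN/dt = 0: 0.624(1 - N*/1060) = 0.0183·27, giving N* = 1060·(1 - 0.793) = 220.
From dH/dt = 0: 0.00337·220 - 0.575 = 0.0392P*, so P* = 0.166/0.0392 = 4.23.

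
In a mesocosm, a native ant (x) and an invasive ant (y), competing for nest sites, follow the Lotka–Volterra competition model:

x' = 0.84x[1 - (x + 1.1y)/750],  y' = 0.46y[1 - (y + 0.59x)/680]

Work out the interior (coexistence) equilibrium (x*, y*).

x* ≈ 5.7, y* ≈ 677

Setting both brackets to zero gives the nullclines x + 1.1y = 750 and 0.59x + y = 680.
Substituting y = 680 - 0.59x into the first: x(1 - 1.1·0.59) = 750 - 1.1·680.
So x* = 2/0.351 = 5.7, and then y* = 680 - 0.59·5.7 = 677.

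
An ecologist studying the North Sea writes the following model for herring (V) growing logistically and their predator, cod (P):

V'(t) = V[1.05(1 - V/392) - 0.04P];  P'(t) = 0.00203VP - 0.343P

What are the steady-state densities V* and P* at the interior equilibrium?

V* ≈ 169, P* ≈ 14.9

From dP/dt = 0 with P > 0: 0.00203V* = 0.343, so V* = 169.
Substitute into dV/dt = 0: 1.05(1 - 169/392) = 0.04P*.
The bracket is 0.569, giving P* = 0.597/0.04 = 14.9.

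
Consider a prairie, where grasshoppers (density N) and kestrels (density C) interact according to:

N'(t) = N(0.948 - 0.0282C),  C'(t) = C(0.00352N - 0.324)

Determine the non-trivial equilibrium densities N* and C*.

Set dC/dt = 0 with C > 0: 0.00352N - 0.324 = 0, so N* = 0.324/0.00352 = 92.
Set dN/dt = 0 with N > 0: 0.948 - 0.0282C = 0, so C* = 0.948/0.0282 = 33.6.

N* ≈ 92, C* ≈ 33.6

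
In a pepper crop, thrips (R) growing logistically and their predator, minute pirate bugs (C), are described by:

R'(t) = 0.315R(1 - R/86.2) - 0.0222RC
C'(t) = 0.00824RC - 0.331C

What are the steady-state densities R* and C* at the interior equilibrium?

From dC/dt = 0 with C > 0: 0.00824R* = 0.331, so R* = 40.2.
Substitute into dR/dt = 0: 0.315(1 - 40.2/86.2) = 0.0222C*.
The bracket is 0.534, giving C* = 0.168/0.0222 = 7.58.

R* ≈ 40.2, C* ≈ 7.58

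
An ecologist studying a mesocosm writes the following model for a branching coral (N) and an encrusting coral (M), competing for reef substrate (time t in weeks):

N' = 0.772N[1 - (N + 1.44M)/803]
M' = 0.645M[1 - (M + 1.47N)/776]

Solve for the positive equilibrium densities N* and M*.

N* ≈ 282, M* ≈ 362

Setting both brackets to zero gives the nullclines N + 1.44M = 803 and 1.47N + M = 776.
Substituting M = 776 - 1.47N into the first: N(1 - 1.44·1.47) = 803 - 1.44·776.
So N* = -314/-1.12 = 282, and then M* = 776 - 1.47·282 = 362.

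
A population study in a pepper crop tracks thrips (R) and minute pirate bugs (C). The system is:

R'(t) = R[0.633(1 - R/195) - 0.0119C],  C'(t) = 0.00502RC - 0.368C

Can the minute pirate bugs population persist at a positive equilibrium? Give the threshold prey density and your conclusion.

Threshold R = 73.3; K > 73.3, so yes, the predator persists.

The predator equation gives dC/dt > 0 only when R > 0.368/0.00502 = 73.3.
Without the predator, R → K = 195. Since 195 > 73.3, the predator can invade and persist.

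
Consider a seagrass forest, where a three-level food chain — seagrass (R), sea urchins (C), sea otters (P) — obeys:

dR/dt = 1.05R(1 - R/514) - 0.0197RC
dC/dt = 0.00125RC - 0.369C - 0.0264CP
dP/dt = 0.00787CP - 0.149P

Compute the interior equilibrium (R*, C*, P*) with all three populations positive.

R* ≈ 331, C* ≈ 18.9, P* ≈ 1.71

From dP/dt = 0: 0.00787C* = 0.149, so C* = 18.9.
From dR/dt = 0: 1.05(1 - R*/514) = 0.0197·18.9, giving R* = 514·(1 - 0.355) = 331.
From dC/dt = 0: 0.00125·331 - 0.369 = 0.0264P*, so P* = 0.0453/0.0264 = 1.71.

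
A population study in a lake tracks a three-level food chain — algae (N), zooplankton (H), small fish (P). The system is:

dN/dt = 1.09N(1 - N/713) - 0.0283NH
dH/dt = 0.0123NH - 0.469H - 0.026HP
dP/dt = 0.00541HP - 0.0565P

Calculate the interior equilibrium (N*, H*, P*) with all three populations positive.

N* ≈ 520, H* ≈ 10.4, P* ≈ 228

From dP/dt = 0: 0.00541H* = 0.0565, so H* = 10.4.
From dN/dt = 0: 1.09(1 - N*/713) = 0.0283·10.4, giving N* = 713·(1 - 0.271) = 520.
From dH/dt = 0: 0.0123·520 - 0.469 = 0.026P*, so P* = 5.92/0.026 = 228.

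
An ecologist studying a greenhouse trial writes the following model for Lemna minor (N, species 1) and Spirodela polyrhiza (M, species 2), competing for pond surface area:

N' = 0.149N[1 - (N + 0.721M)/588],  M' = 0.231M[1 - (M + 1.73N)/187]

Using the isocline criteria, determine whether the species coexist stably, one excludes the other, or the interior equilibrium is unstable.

species 1 excludes species 2

Compare the nullcline intercepts: K1/α12 = 588/0.721 = 816 > K2 = 187; K2/α21 = 187/1.73 = 108 < K1 = 588.
Since the inequalities point opposite ways, species 1 can invade but species 2 cannot.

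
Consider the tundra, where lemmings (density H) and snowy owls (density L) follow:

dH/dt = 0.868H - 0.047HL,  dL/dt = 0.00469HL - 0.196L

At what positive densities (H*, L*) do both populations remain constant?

Set dL/dt = 0 with L > 0: 0.00469H - 0.196 = 0, so H* = 0.196/0.00469 = 41.8.
Set dH/dt = 0 with H > 0: 0.868 - 0.047L = 0, so L* = 0.868/0.047 = 18.5.

H* ≈ 41.8, L* ≈ 18.5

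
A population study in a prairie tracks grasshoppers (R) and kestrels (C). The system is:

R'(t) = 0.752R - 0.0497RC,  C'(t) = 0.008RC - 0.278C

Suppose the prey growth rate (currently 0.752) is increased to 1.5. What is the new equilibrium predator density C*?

At the interior fixed point, setting dR/dt = 0 with R > 0 fixes C* = (prey growth rate)/(RC coefficient) — independent of the other coefficients.
With the change, C* = 1.5/0.0497 = 30.2; it rises from 15.1.

C* ≈ 30.2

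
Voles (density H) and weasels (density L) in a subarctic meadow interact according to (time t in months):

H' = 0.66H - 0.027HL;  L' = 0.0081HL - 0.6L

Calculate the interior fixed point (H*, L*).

H* ≈ 74.1, L* ≈ 24.4

Set dL/dt = 0 with L > 0: 0.0081H - 0.6 = 0, so H* = 0.6/0.0081 = 74.1.
Set dH/dt = 0 with H > 0: 0.66 - 0.027L = 0, so L* = 0.66/0.027 = 24.4.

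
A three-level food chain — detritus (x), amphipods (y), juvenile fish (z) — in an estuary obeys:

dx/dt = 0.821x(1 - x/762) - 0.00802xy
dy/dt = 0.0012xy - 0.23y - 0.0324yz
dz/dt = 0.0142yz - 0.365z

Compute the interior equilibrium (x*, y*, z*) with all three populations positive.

From dz/dt = 0: 0.0142y* = 0.365, so y* = 25.7.
From dx/dt = 0: 0.821(1 - x*/762) = 0.00802·25.7, giving x* = 762·(1 - 0.251) = 571.
From dy/dt = 0: 0.0012·571 - 0.23 = 0.0324z*, so z* = 0.455/0.0324 = 14.

x* ≈ 571, y* ≈ 25.7, z* ≈ 14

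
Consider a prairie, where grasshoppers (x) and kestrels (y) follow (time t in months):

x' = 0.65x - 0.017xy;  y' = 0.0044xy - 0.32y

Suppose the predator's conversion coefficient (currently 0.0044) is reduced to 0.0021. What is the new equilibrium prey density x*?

x* ≈ 152

At the interior fixed point, setting dy/dt = 0 with y > 0 fixes x* = (predator death rate)/(xy coefficient) — independent of the other coefficients.
With the change, x* = 0.32/0.0021 = 152; it rises from 72.7.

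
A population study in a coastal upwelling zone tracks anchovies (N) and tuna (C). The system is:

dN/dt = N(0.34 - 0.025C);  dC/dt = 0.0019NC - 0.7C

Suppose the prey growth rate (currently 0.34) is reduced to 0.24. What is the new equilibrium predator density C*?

At the interior fixed point, setting dN/dt = 0 with N > 0 fixes C* = (prey growth rate)/(NC coefficient) — independent of the other coefficients.
With the change, C* = 0.24/0.025 = 9.6; it falls from 13.6.

C* ≈ 9.6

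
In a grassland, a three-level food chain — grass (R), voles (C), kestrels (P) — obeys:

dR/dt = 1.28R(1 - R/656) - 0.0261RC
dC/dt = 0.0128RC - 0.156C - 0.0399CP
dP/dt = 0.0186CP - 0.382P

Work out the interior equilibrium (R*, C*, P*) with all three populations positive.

R* ≈ 381, C* ≈ 20.5, P* ≈ 118

From dP/dt = 0: 0.0186C* = 0.382, so C* = 20.5.
From dR/dt = 0: 1.28(1 - R*/656) = 0.0261·20.5, giving R* = 656·(1 - 0.419) = 381.
From dC/dt = 0: 0.0128·381 - 0.156 = 0.0399P*, so P* = 4.72/0.0399 = 118.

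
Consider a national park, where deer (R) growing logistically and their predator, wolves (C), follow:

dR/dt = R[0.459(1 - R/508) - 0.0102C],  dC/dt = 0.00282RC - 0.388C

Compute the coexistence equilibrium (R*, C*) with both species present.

From dC/dt = 0 with C > 0: 0.00282R* = 0.388, so R* = 138.
Substitute into dR/dt = 0: 0.459(1 - 138/508) = 0.0102C*.
The bracket is 0.729, giving C* = 0.335/0.0102 = 32.8.

R* ≈ 138, C* ≈ 32.8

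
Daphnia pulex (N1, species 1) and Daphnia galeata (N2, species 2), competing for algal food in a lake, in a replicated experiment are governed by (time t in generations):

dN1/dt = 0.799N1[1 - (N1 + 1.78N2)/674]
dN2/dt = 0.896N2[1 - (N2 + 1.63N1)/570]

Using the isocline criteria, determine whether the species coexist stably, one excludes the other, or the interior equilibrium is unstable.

Compare the nullcline intercepts: K1/α12 = 674/1.78 = 379 < K2 = 570; K2/α21 = 570/1.63 = 350 < K1 = 674.
Since both are reversed, neither can invade when rare; the interior point is a saddle.

unstable coexistence (outcome depends on initial conditions)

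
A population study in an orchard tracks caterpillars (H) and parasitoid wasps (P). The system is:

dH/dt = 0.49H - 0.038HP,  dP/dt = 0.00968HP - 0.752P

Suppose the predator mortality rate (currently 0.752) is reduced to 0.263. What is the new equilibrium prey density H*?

At the interior fixed point, setting dP/dt = 0 with P > 0 fixes H* = (predator death rate)/(HP coefficient) — independent of the other coefficients.
With the change, H* = 0.263/0.00968 = 27.2; it falls from 77.7.

H* ≈ 27.2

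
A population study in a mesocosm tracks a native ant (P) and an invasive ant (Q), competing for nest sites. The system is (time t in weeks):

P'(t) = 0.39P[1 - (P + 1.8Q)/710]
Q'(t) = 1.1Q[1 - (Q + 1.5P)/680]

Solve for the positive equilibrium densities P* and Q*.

Setting both brackets to zero gives the nullclines P + 1.8Q = 710 and 1.5P + Q = 680.
Substituting Q = 680 - 1.5P into the first: P(1 - 1.8·1.5) = 710 - 1.8·680.
So P* = -514/-1.7 = 302, and then Q* = 680 - 1.5·302 = 226.

P* ≈ 302, Q* ≈ 226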